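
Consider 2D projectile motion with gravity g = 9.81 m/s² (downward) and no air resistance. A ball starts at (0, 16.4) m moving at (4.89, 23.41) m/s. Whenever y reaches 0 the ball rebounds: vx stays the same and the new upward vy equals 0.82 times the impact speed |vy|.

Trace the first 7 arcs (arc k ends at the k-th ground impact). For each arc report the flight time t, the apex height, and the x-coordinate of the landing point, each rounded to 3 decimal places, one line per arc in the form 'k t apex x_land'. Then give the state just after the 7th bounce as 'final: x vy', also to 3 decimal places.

1 5.393 44.332 26.370
2 4.930 29.809 50.480
3 4.043 20.044 70.250
4 3.315 13.477 86.461
5 2.718 9.062 99.755
6 2.229 6.093 110.655
7 1.828 4.097 119.594
final: 119.594 7.352

Arc 1: start y=16.400, vy=23.410 → t=5.393, apex=44.332, x_land=26.370, impact vy=-29.492
  bounce: vy ← 0.82·29.492 = 24.184
Arc 2: start y=0.000, vy=24.184 → t=4.930, apex=29.809, x_land=50.480, impact vy=-24.184
  bounce: vy ← 0.82·24.184 = 19.831
Arc 3: start y=0.000, vy=19.831 → t=4.043, apex=20.044, x_land=70.250, impact vy=-19.831
  bounce: vy ← 0.82·19.831 = 16.261
Arc 4: start y=0.000, vy=16.261 → t=3.315, apex=13.477, x_land=86.461, impact vy=-16.261
  bounce: vy ← 0.82·16.261 = 13.334
Arc 5: start y=0.000, vy=13.334 → t=2.718, apex=9.062, x_land=99.755, impact vy=-13.334
  bounce: vy ← 0.82·13.334 = 10.934
Arc 6: start y=0.000, vy=10.934 → t=2.229, apex=6.093, x_land=110.655, impact vy=-10.934
  bounce: vy ← 0.82·10.934 = 8.966
Arc 7: start y=0.000, vy=8.966 → t=1.828, apex=4.097, x_land=119.594, impact vy=-8.966
  bounce: vy ← 0.82·8.966 = 7.352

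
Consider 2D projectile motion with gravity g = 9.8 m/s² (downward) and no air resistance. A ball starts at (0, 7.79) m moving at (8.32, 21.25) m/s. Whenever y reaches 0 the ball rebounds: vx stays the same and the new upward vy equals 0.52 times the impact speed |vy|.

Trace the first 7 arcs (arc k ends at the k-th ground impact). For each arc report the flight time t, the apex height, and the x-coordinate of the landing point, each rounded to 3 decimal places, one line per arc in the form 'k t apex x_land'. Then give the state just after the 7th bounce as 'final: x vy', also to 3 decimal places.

Arc 1: start y=7.790, vy=21.250 → t=4.677, apex=30.829, x_land=38.910, impact vy=-24.581
  bounce: vy ← 0.52·24.581 = 12.782
Arc 2: start y=0.000, vy=12.782 → t=2.609, apex=8.336, x_land=60.614, impact vy=-12.782
  bounce: vy ← 0.52·12.782 = 6.647
Arc 3: start y=0.000, vy=6.647 → t=1.356, apex=2.254, x_land=71.900, impact vy=-6.647
  bounce: vy ← 0.52·6.647 = 3.456
Arc 4: start y=0.000, vy=3.456 → t=0.705, apex=0.610, x_land=77.769, impact vy=-3.456
  bounce: vy ← 0.52·3.456 = 1.797
Arc 5: start y=0.000, vy=1.797 → t=0.367, apex=0.165, x_land=80.820, impact vy=-1.797
  bounce: vy ← 0.52·1.797 = 0.935
Arc 6: start y=0.000, vy=0.935 → t=0.191, apex=0.045, x_land=82.407, impact vy=-0.935
  bounce: vy ← 0.52·0.935 = 0.486
Arc 7: start y=0.000, vy=0.486 → t=0.099, apex=0.012, x_land=83.232, impact vy=-0.486
  bounce: vy ← 0.52·0.486 = 0.253

1 4.677 30.829 38.910
2 2.609 8.336 60.614
3 1.356 2.254 71.900
4 0.705 0.610 77.769
5 0.367 0.165 80.820
6 0.191 0.045 82.407
7 0.099 0.012 83.232
final: 83.232 0.253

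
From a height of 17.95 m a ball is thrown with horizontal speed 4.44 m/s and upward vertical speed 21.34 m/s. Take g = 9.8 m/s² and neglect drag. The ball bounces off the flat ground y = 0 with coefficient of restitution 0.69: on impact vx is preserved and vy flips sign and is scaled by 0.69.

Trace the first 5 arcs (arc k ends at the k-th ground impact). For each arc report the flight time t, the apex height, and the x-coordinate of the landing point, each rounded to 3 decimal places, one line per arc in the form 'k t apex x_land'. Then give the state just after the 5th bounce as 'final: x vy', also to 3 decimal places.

Arc 1: start y=17.950, vy=21.340 → t=5.077, apex=41.184, x_land=22.540, impact vy=-28.412
  bounce: vy ← 0.69·28.412 = 19.604
Arc 2: start y=0.000, vy=19.604 → t=4.001, apex=19.608, x_land=40.304, impact vy=-19.604
  bounce: vy ← 0.69·19.604 = 13.527
Arc 3: start y=0.000, vy=13.527 → t=2.761, apex=9.335, x_land=52.561, impact vy=-13.527
  bounce: vy ← 0.69·13.527 = 9.333
Arc 4: start y=0.000, vy=9.333 → t=1.905, apex=4.445, x_land=61.018, impact vy=-9.333
  bounce: vy ← 0.69·9.333 = 6.440
Arc 5: start y=0.000, vy=6.440 → t=1.314, apex=2.116, x_land=66.854, impact vy=-6.440
  bounce: vy ← 0.69·6.440 = 4.444

1 5.077 41.184 22.540
2 4.001 19.608 40.304
3 2.761 9.335 52.561
4 1.905 4.445 61.018
5 1.314 2.116 66.854
final: 66.854 4.444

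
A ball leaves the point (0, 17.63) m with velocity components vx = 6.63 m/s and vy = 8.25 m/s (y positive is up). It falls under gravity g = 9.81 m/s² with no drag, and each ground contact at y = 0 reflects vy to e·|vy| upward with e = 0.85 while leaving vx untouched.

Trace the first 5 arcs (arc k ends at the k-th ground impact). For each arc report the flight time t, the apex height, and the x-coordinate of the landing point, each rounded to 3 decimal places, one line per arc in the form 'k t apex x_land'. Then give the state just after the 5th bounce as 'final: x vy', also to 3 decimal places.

1 2.915 21.099 19.326
2 3.526 15.244 42.703
3 2.997 11.014 62.572
4 2.547 7.957 79.462
5 2.165 5.749 93.818
final: 93.818 9.028

Arc 1: start y=17.630, vy=8.250 → t=2.915, apex=21.099, x_land=19.326, impact vy=-20.346
  bounce: vy ← 0.85·20.346 = 17.294
Arc 2: start y=0.000, vy=17.294 → t=3.526, apex=15.244, x_land=42.703, impact vy=-17.294
  bounce: vy ← 0.85·17.294 = 14.700
Arc 3: start y=0.000, vy=14.700 → t=2.997, apex=11.014, x_land=62.572, impact vy=-14.700
  bounce: vy ← 0.85·14.700 = 12.495
Arc 4: start y=0.000, vy=12.495 → t=2.547, apex=7.957, x_land=79.462, impact vy=-12.495
  bounce: vy ← 0.85·12.495 = 10.621
Arc 5: start y=0.000, vy=10.621 → t=2.165, apex=5.749, x_land=93.818, impact vy=-10.621
  bounce: vy ← 0.85·10.621 = 9.028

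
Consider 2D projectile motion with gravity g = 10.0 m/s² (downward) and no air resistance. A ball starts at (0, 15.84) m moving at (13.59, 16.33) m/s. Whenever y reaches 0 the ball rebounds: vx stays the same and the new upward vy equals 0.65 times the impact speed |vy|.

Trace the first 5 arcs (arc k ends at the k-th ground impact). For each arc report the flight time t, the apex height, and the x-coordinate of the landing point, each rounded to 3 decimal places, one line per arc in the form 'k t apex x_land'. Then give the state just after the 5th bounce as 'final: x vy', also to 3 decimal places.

Arc 1: start y=15.840, vy=16.330 → t=4.049, apex=29.173, x_land=55.019, impact vy=-24.155
  bounce: vy ← 0.65·24.155 = 15.701
Arc 2: start y=0.000, vy=15.701 → t=3.140, apex=12.326, x_land=97.694, impact vy=-15.701
  bounce: vy ← 0.65·15.701 = 10.206
Arc 3: start y=0.000, vy=10.206 → t=2.041, apex=5.208, x_land=125.433, impact vy=-10.206
  bounce: vy ← 0.65·10.206 = 6.634
Arc 4: start y=0.000, vy=6.634 → t=1.327, apex=2.200, x_land=143.463, impact vy=-6.634
  bounce: vy ← 0.65·6.634 = 4.312
Arc 5: start y=0.000, vy=4.312 → t=0.862, apex=0.930, x_land=155.182, impact vy=-4.312
  bounce: vy ← 0.65·4.312 = 2.803

1 4.049 29.173 55.019
2 3.140 12.326 97.694
3 2.041 5.208 125.433
4 1.327 2.200 143.463
5 0.862 0.930 155.182
final: 155.182 2.803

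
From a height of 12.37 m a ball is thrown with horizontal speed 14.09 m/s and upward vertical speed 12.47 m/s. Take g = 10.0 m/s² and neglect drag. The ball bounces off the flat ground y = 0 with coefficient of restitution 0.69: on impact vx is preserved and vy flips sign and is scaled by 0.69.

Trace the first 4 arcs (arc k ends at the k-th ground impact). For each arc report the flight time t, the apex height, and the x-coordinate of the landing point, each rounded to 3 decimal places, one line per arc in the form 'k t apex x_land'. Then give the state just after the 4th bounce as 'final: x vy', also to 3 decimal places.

Arc 1: start y=12.370, vy=12.470 → t=3.254, apex=20.145, x_land=45.852, impact vy=-20.072
  bounce: vy ← 0.69·20.072 = 13.850
Arc 2: start y=0.000, vy=13.850 → t=2.770, apex=9.591, x_land=84.881, impact vy=-13.850
  bounce: vy ← 0.69·13.850 = 9.556
Arc 3: start y=0.000, vy=9.556 → t=1.911, apex=4.566, x_land=111.812, impact vy=-9.556
  bounce: vy ← 0.69·9.556 = 6.594
Arc 4: start y=0.000, vy=6.594 → t=1.319, apex=2.174, x_land=130.393, impact vy=-6.594
  bounce: vy ← 0.69·6.594 = 4.550

1 3.254 20.145 45.852
2 2.770 9.591 84.881
3 1.911 4.566 111.812
4 1.319 2.174 130.393
final: 130.393 4.550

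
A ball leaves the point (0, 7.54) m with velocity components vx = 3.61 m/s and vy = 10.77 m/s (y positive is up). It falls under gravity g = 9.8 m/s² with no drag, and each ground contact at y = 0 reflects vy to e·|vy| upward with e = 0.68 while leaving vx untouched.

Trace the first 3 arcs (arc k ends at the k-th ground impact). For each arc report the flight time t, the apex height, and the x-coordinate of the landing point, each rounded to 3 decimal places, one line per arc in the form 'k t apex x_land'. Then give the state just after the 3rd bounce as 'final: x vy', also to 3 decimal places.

Arc 1: start y=7.540, vy=10.770 → t=2.756, apex=13.458, x_land=9.950, impact vy=-16.241
  bounce: vy ← 0.68·16.241 = 11.044
Arc 2: start y=0.000, vy=11.044 → t=2.254, apex=6.223, x_land=18.087, impact vy=-11.044
  bounce: vy ← 0.68·11.044 = 7.510
Arc 3: start y=0.000, vy=7.510 → t=1.533, apex=2.878, x_land=23.619, impact vy=-7.510
  bounce: vy ← 0.68·7.510 = 5.107

1 2.756 13.458 9.950
2 2.254 6.223 18.087
3 1.533 2.878 23.619
final: 23.619 5.107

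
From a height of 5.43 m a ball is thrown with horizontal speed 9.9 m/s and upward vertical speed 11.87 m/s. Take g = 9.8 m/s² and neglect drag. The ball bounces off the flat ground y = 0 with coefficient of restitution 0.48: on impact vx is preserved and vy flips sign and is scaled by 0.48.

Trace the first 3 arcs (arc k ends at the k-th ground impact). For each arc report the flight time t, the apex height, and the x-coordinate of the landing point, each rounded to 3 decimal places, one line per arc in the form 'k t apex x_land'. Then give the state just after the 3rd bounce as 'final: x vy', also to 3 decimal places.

Arc 1: start y=5.430, vy=11.870 → t=2.816, apex=12.619, x_land=27.878, impact vy=-15.727
  bounce: vy ← 0.48·15.727 = 7.549
Arc 2: start y=0.000, vy=7.549 → t=1.541, apex=2.907, x_land=43.130, impact vy=-7.549
  bounce: vy ← 0.48·7.549 = 3.623
Arc 3: start y=0.000, vy=3.623 → t=0.739, apex=0.670, x_land=50.450, impact vy=-3.623
  bounce: vy ← 0.48·3.623 = 1.739

1 2.816 12.619 27.878
2 1.541 2.907 43.130
3 0.739 0.670 50.450
final: 50.450 1.739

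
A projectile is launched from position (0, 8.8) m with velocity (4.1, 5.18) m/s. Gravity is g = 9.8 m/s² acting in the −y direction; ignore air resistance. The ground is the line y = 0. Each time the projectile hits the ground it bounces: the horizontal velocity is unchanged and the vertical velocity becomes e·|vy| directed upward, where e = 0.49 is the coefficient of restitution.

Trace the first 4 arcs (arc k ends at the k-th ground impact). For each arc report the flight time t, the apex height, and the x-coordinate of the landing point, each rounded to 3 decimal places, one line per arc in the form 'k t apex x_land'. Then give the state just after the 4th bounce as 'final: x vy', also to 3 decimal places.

Arc 1: start y=8.800, vy=5.180 → t=1.969, apex=10.169, x_land=8.074, impact vy=-14.118
  bounce: vy ← 0.49·14.118 = 6.918
Arc 2: start y=0.000, vy=6.918 → t=1.412, apex=2.442, x_land=13.862, impact vy=-6.918
  bounce: vy ← 0.49·6.918 = 3.390
Arc 3: start y=0.000, vy=3.390 → t=0.692, apex=0.586, x_land=16.698, impact vy=-3.390
  bounce: vy ← 0.49·3.390 = 1.661
Arc 4: start y=0.000, vy=1.661 → t=0.339, apex=0.141, x_land=18.088, impact vy=-1.661
  bounce: vy ← 0.49·1.661 = 0.814

1 1.969 10.169 8.074
2 1.412 2.442 13.862
3 0.692 0.586 16.698
4 0.339 0.141 18.088
final: 18.088 0.814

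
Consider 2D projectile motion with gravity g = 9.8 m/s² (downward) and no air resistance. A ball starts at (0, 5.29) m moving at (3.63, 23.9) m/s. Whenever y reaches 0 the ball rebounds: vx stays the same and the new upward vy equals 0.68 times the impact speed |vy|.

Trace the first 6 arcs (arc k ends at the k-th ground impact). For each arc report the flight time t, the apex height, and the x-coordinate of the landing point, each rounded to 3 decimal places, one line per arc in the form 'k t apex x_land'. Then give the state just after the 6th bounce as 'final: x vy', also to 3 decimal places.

1 5.090 34.433 18.475
2 3.605 15.922 31.562
3 2.452 7.362 40.462
4 1.667 3.404 46.513
5 1.134 1.574 50.628
6 0.771 0.728 53.426
final: 53.426 2.568

Arc 1: start y=5.290, vy=23.900 → t=5.090, apex=34.433, x_land=18.475, impact vy=-25.979
  bounce: vy ← 0.68·25.979 = 17.666
Arc 2: start y=0.000, vy=17.666 → t=3.605, apex=15.922, x_land=31.562, impact vy=-17.666
  bounce: vy ← 0.68·17.666 = 12.013
Arc 3: start y=0.000, vy=12.013 → t=2.452, apex=7.362, x_land=40.462, impact vy=-12.013
  bounce: vy ← 0.68·12.013 = 8.169
Arc 4: start y=0.000, vy=8.169 → t=1.667, apex=3.404, x_land=46.513, impact vy=-8.169
  bounce: vy ← 0.68·8.169 = 5.555
Arc 5: start y=0.000, vy=5.555 → t=1.134, apex=1.574, x_land=50.628, impact vy=-5.555
  bounce: vy ← 0.68·5.555 = 3.777
Arc 6: start y=0.000, vy=3.777 → t=0.771, apex=0.728, x_land=53.426, impact vy=-3.777
  bounce: vy ← 0.68·3.777 = 2.568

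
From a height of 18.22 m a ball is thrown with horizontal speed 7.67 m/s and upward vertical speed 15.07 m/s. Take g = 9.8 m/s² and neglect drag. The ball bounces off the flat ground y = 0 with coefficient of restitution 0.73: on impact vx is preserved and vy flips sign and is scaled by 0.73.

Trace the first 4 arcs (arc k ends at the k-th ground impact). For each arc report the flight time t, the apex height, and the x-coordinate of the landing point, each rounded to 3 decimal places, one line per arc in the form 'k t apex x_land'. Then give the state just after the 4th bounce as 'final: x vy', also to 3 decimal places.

1 4.004 29.807 30.712
2 3.601 15.884 58.331
3 2.629 8.465 78.493
4 1.919 4.511 93.211
final: 93.211 6.864

Arc 1: start y=18.220, vy=15.070 → t=4.004, apex=29.807, x_land=30.712, impact vy=-24.171
  bounce: vy ← 0.73·24.171 = 17.645
Arc 2: start y=0.000, vy=17.645 → t=3.601, apex=15.884, x_land=58.331, impact vy=-17.645
  bounce: vy ← 0.73·17.645 = 12.881
Arc 3: start y=0.000, vy=12.881 → t=2.629, apex=8.465, x_land=78.493, impact vy=-12.881
  bounce: vy ← 0.73·12.881 = 9.403
Arc 4: start y=0.000, vy=9.403 → t=1.919, apex=4.511, x_land=93.211, impact vy=-9.403
  bounce: vy ← 0.73·9.403 = 6.864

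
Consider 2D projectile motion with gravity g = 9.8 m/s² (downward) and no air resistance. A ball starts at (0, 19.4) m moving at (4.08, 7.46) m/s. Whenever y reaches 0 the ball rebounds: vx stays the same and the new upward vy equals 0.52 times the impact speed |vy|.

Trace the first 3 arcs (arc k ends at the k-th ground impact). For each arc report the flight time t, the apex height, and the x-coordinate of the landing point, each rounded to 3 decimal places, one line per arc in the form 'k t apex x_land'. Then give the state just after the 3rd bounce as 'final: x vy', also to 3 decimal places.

1 2.892 22.239 11.798
2 2.216 6.014 20.838
3 1.152 1.626 25.538
final: 25.538 2.936

Arc 1: start y=19.400, vy=7.460 → t=2.892, apex=22.239, x_land=11.798, impact vy=-20.878
  bounce: vy ← 0.52·20.878 = 10.857
Arc 2: start y=0.000, vy=10.857 → t=2.216, apex=6.014, x_land=20.838, impact vy=-10.857
  bounce: vy ← 0.52·10.857 = 5.645
Arc 3: start y=0.000, vy=5.645 → t=1.152, apex=1.626, x_land=25.538, impact vy=-5.645
  bounce: vy ← 0.52·5.645 = 2.936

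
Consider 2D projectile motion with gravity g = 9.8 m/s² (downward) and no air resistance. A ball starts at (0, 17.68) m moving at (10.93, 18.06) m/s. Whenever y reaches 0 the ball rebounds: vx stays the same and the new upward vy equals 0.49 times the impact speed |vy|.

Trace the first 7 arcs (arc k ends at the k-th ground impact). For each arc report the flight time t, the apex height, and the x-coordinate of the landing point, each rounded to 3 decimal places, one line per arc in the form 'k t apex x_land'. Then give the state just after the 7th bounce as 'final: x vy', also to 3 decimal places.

Arc 1: start y=17.680, vy=18.060 → t=4.489, apex=34.321, x_land=49.069, impact vy=-25.936
  bounce: vy ← 0.49·25.936 = 12.709
Arc 2: start y=0.000, vy=12.709 → t=2.594, apex=8.240, x_land=77.418, impact vy=-12.709
  bounce: vy ← 0.49·12.709 = 6.227
Arc 3: start y=0.000, vy=6.227 → t=1.271, apex=1.979, x_land=91.308, impact vy=-6.227
  bounce: vy ← 0.49·6.227 = 3.051
Arc 4: start y=0.000, vy=3.051 → t=0.623, apex=0.475, x_land=98.115, impact vy=-3.051
  bounce: vy ← 0.49·3.051 = 1.495
Arc 5: start y=0.000, vy=1.495 → t=0.305, apex=0.114, x_land=101.450, impact vy=-1.495
  bounce: vy ← 0.49·1.495 = 0.733
Arc 6: start y=0.000, vy=0.733 → t=0.150, apex=0.027, x_land=103.084, impact vy=-0.733
  bounce: vy ← 0.49·0.733 = 0.359
Arc 7: start y=0.000, vy=0.359 → t=0.073, apex=0.007, x_land=103.885, impact vy=-0.359
  bounce: vy ← 0.49·0.359 = 0.176

1 4.489 34.321 49.069
2 2.594 8.240 77.418
3 1.271 1.979 91.308
4 0.623 0.475 98.115
5 0.305 0.114 101.450
6 0.150 0.027 103.084
7 0.073 0.007 103.885
final: 103.885 0.176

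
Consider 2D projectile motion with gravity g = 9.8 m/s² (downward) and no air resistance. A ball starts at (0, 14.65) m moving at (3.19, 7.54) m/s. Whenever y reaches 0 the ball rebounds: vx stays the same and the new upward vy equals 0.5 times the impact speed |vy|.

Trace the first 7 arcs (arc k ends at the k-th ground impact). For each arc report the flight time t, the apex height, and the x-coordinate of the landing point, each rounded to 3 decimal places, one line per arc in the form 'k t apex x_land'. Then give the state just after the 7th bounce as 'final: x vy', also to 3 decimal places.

Arc 1: start y=14.650, vy=7.540 → t=2.662, apex=17.551, x_land=8.492, impact vy=-18.547
  bounce: vy ← 0.5·18.547 = 9.274
Arc 2: start y=0.000, vy=9.274 → t=1.893, apex=4.388, x_land=14.529, impact vy=-9.274
  bounce: vy ← 0.5·9.274 = 4.637
Arc 3: start y=0.000, vy=4.637 → t=0.946, apex=1.097, x_land=17.547, impact vy=-4.637
  bounce: vy ← 0.5·4.637 = 2.318
Arc 4: start y=0.000, vy=2.318 → t=0.473, apex=0.274, x_land=19.057, impact vy=-2.318
  bounce: vy ← 0.5·2.318 = 1.159
Arc 5: start y=0.000, vy=1.159 → t=0.237, apex=0.069, x_land=19.811, impact vy=-1.159
  bounce: vy ← 0.5·1.159 = 0.580
Arc 6: start y=0.000, vy=0.580 → t=0.118, apex=0.017, x_land=20.189, impact vy=-0.580
  bounce: vy ← 0.5·0.580 = 0.290
Arc 7: start y=0.000, vy=0.290 → t=0.059, apex=0.004, x_land=20.377, impact vy=-0.290
  bounce: vy ← 0.5·0.290 = 0.145

1 2.662 17.551 8.492
2 1.893 4.388 14.529
3 0.946 1.097 17.547
4 0.473 0.274 19.057
5 0.237 0.069 19.811
6 0.118 0.017 20.189
7 0.059 0.004 20.377
final: 20.377 0.145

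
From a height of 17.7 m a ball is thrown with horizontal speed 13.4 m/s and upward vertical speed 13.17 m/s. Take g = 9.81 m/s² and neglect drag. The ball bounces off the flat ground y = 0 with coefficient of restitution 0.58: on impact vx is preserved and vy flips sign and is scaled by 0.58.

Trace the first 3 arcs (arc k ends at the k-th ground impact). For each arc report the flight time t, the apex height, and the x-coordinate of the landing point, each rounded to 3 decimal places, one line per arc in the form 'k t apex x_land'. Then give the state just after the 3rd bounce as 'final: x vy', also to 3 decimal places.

Arc 1: start y=17.700, vy=13.170 → t=3.669, apex=26.540, x_land=49.160, impact vy=-22.819
  bounce: vy ← 0.58·22.819 = 13.235
Arc 2: start y=0.000, vy=13.235 → t=2.698, apex=8.928, x_land=85.317, impact vy=-13.235
  bounce: vy ← 0.58·13.235 = 7.676
Arc 3: start y=0.000, vy=7.676 → t=1.565, apex=3.003, x_land=106.288, impact vy=-7.676
  bounce: vy ← 0.58·7.676 = 4.452

1 3.669 26.540 49.160
2 2.698 8.928 85.317
3 1.565 3.003 106.288
final: 106.288 4.452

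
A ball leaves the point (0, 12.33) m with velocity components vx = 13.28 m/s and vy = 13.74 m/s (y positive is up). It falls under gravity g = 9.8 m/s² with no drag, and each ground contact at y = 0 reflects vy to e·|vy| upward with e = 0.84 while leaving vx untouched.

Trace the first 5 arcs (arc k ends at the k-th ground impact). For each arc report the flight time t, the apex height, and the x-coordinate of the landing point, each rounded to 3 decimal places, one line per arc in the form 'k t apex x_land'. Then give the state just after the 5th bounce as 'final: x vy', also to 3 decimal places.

Arc 1: start y=12.330, vy=13.740 → t=3.519, apex=21.962, x_land=46.734, impact vy=-20.747
  bounce: vy ← 0.84·20.747 = 17.428
Arc 2: start y=0.000, vy=17.428 → t=3.557, apex=15.496, x_land=93.967, impact vy=-17.428
  bounce: vy ← 0.84·17.428 = 14.639
Arc 3: start y=0.000, vy=14.639 → t=2.988, apex=10.934, x_land=133.643, impact vy=-14.639
  bounce: vy ← 0.84·14.639 = 12.297
Arc 4: start y=0.000, vy=12.297 → t=2.510, apex=7.715, x_land=166.970, impact vy=-12.297
  bounce: vy ← 0.84·12.297 = 10.330
Arc 5: start y=0.000, vy=10.330 → t=2.108, apex=5.444, x_land=194.965, impact vy=-10.330
  bounce: vy ← 0.84·10.330 = 8.677

1 3.519 21.962 46.734
2 3.557 15.496 93.967
3 2.988 10.934 133.643
4 2.510 7.715 166.970
5 2.108 5.444 194.965
final: 194.965 8.677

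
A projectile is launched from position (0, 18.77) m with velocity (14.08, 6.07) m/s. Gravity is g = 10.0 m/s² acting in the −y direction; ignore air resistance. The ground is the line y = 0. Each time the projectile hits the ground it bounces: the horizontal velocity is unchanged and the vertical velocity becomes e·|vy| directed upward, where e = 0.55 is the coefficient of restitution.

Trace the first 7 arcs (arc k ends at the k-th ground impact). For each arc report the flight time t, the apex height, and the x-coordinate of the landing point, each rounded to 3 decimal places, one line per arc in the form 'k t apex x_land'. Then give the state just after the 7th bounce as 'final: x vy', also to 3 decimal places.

1 2.637 20.612 37.134
2 2.233 6.235 68.581
3 1.228 1.886 85.876
4 0.676 0.571 95.389
5 0.372 0.173 100.621
6 0.204 0.052 103.499
7 0.112 0.016 105.081
final: 105.081 0.309

Arc 1: start y=18.770, vy=6.070 → t=2.637, apex=20.612, x_land=37.134, impact vy=-20.304
  bounce: vy ← 0.55·20.304 = 11.167
Arc 2: start y=0.000, vy=11.167 → t=2.233, apex=6.235, x_land=68.581, impact vy=-11.167
  bounce: vy ← 0.55·11.167 = 6.142
Arc 3: start y=0.000, vy=6.142 → t=1.228, apex=1.886, x_land=85.876, impact vy=-6.142
  bounce: vy ← 0.55·6.142 = 3.378
Arc 4: start y=0.000, vy=3.378 → t=0.676, apex=0.571, x_land=95.389, impact vy=-3.378
  bounce: vy ← 0.55·3.378 = 1.858
Arc 5: start y=0.000, vy=1.858 → t=0.372, apex=0.173, x_land=100.621, impact vy=-1.858
  bounce: vy ← 0.55·1.858 = 1.022
Arc 6: start y=0.000, vy=1.022 → t=0.204, apex=0.052, x_land=103.499, impact vy=-1.022
  bounce: vy ← 0.55·1.022 = 0.562
Arc 7: start y=0.000, vy=0.562 → t=0.112, apex=0.016, x_land=105.081, impact vy=-0.562
  bounce: vy ← 0.55·0.562 = 0.309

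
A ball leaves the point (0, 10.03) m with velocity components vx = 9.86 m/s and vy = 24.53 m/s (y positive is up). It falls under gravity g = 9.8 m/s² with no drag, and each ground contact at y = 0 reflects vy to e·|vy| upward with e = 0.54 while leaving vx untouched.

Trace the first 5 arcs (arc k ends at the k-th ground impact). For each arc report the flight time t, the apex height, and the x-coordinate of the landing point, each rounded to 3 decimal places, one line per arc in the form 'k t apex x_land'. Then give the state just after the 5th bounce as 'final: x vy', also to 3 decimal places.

Arc 1: start y=10.030, vy=24.530 → t=5.386, apex=40.730, x_land=53.108, impact vy=-28.254
  bounce: vy ← 0.54·28.254 = 15.257
Arc 2: start y=0.000, vy=15.257 → t=3.114, apex=11.877, x_land=83.809, impact vy=-15.257
  bounce: vy ← 0.54·15.257 = 8.239
Arc 3: start y=0.000, vy=8.239 → t=1.681, apex=3.463, x_land=100.388, impact vy=-8.239
  bounce: vy ← 0.54·8.239 = 4.449
Arc 4: start y=0.000, vy=4.449 → t=0.908, apex=1.010, x_land=109.340, impact vy=-4.449
  bounce: vy ← 0.54·4.449 = 2.402
Arc 5: start y=0.000, vy=2.402 → t=0.490, apex=0.294, x_land=114.175, impact vy=-2.402
  bounce: vy ← 0.54·2.402 = 1.297

1 5.386 40.730 53.108
2 3.114 11.877 83.809
3 1.681 3.463 100.388
4 0.908 1.010 109.340
5 0.490 0.294 114.175
final: 114.175 1.297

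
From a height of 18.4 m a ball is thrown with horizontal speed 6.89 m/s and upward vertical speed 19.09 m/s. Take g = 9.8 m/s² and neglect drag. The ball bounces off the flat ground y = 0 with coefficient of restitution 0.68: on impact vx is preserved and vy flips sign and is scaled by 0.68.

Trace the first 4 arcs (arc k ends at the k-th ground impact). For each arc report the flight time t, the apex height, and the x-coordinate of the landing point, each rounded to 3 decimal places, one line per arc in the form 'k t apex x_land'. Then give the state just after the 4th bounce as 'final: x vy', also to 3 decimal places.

1 4.696 36.993 32.353
2 3.737 17.106 58.100
3 2.541 7.910 75.607
4 1.728 3.657 87.513
final: 87.513 5.757

Arc 1: start y=18.400, vy=19.090 → t=4.696, apex=36.993, x_land=32.353, impact vy=-26.927
  bounce: vy ← 0.68·26.927 = 18.310
Arc 2: start y=0.000, vy=18.310 → t=3.737, apex=17.106, x_land=58.100, impact vy=-18.310
  bounce: vy ← 0.68·18.310 = 12.451
Arc 3: start y=0.000, vy=12.451 → t=2.541, apex=7.910, x_land=75.607, impact vy=-12.451
  bounce: vy ← 0.68·12.451 = 8.467
Arc 4: start y=0.000, vy=8.467 → t=1.728, apex=3.657, x_land=87.513, impact vy=-8.467
  bounce: vy ← 0.68·8.467 = 5.757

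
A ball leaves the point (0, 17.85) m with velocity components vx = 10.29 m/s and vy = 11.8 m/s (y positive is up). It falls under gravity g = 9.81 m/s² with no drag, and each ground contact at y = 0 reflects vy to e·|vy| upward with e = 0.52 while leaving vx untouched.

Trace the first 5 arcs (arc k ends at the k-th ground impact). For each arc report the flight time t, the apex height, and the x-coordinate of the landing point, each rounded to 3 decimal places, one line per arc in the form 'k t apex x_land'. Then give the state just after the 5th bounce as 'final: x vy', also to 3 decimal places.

Arc 1: start y=17.850, vy=11.800 → t=3.458, apex=24.947, x_land=35.584, impact vy=-22.124
  bounce: vy ← 0.52·22.124 = 11.504
Arc 2: start y=0.000, vy=11.504 → t=2.345, apex=6.746, x_land=59.718, impact vy=-11.504
  bounce: vy ← 0.52·11.504 = 5.982
Arc 3: start y=0.000, vy=5.982 → t=1.220, apex=1.824, x_land=72.268, impact vy=-5.982
  bounce: vy ← 0.52·5.982 = 3.111
Arc 4: start y=0.000, vy=3.111 → t=0.634, apex=0.493, x_land=78.794, impact vy=-3.111
  bounce: vy ← 0.52·3.111 = 1.618
Arc 5: start y=0.000, vy=1.618 → t=0.330, apex=0.133, x_land=82.187, impact vy=-1.618
  bounce: vy ← 0.52·1.618 = 0.841

1 3.458 24.947 35.584
2 2.345 6.746 59.718
3 1.220 1.824 72.268
4 0.634 0.493 78.794
5 0.330 0.133 82.187
final: 82.187 0.841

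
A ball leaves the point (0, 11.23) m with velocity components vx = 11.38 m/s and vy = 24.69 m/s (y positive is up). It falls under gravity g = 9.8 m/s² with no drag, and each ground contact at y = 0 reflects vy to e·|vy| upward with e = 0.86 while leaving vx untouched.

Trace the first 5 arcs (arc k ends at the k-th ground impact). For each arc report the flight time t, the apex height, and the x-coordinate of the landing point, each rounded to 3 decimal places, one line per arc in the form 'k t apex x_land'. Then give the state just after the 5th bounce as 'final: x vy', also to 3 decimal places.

Arc 1: start y=11.230, vy=24.690 → t=5.459, apex=42.332, x_land=62.119, impact vy=-28.805
  bounce: vy ← 0.86·28.805 = 24.772
Arc 2: start y=0.000, vy=24.772 → t=5.055, apex=31.309, x_land=119.651, impact vy=-24.772
  bounce: vy ← 0.86·24.772 = 21.304
Arc 3: start y=0.000, vy=21.304 → t=4.348, apex=23.156, x_land=169.128, impact vy=-21.304
  bounce: vy ← 0.86·21.304 = 18.321
Arc 4: start y=0.000, vy=18.321 → t=3.739, apex=17.126, x_land=211.678, impact vy=-18.321
  bounce: vy ← 0.86·18.321 = 15.756
Arc 5: start y=0.000, vy=15.756 → t=3.216, apex=12.666, x_land=248.272, impact vy=-15.756
  bounce: vy ← 0.86·15.756 = 13.550

1 5.459 42.332 62.119
2 5.055 31.309 119.651
3 4.348 23.156 169.128
4 3.739 17.126 211.678
5 3.216 12.666 248.272
final: 248.272 13.550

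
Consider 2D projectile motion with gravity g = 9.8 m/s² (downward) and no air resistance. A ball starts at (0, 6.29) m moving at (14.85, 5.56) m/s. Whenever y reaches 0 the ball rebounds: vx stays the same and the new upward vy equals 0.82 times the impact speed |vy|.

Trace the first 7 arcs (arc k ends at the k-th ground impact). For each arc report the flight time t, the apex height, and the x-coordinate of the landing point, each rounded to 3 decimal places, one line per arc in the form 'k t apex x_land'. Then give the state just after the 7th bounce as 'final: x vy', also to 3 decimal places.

1 1.834 7.867 27.242
2 2.078 5.290 58.101
3 1.704 3.557 83.405
4 1.397 2.392 104.155
5 1.146 1.608 121.170
6 0.940 1.081 135.122
7 0.770 0.727 146.562
final: 146.562 3.096

Arc 1: start y=6.290, vy=5.560 → t=1.834, apex=7.867, x_land=27.242, impact vy=-12.418
  bounce: vy ← 0.82·12.418 = 10.182
Arc 2: start y=0.000, vy=10.182 → t=2.078, apex=5.290, x_land=58.101, impact vy=-10.182
  bounce: vy ← 0.82·10.182 = 8.350
Arc 3: start y=0.000, vy=8.350 → t=1.704, apex=3.557, x_land=83.405, impact vy=-8.350
  bounce: vy ← 0.82·8.350 = 6.847
Arc 4: start y=0.000, vy=6.847 → t=1.397, apex=2.392, x_land=104.155, impact vy=-6.847
  bounce: vy ← 0.82·6.847 = 5.614
Arc 5: start y=0.000, vy=5.614 → t=1.146, apex=1.608, x_land=121.170, impact vy=-5.614
  bounce: vy ← 0.82·5.614 = 4.604
Arc 6: start y=0.000, vy=4.604 → t=0.940, apex=1.081, x_land=135.122, impact vy=-4.604
  bounce: vy ← 0.82·4.604 = 3.775
Arc 7: start y=0.000, vy=3.775 → t=0.770, apex=0.727, x_land=146.562, impact vy=-3.775
  bounce: vy ← 0.82·3.775 = 3.096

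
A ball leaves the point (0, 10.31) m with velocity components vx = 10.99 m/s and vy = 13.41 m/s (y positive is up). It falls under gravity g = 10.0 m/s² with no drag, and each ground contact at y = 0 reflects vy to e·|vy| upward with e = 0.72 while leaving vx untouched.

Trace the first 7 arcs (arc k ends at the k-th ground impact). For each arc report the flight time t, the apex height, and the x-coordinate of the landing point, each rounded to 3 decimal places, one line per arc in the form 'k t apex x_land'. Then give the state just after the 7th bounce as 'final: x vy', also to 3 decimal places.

1 3.306 19.301 36.330
2 2.829 10.006 67.424
3 2.037 5.187 89.811
4 1.467 2.689 105.930
5 1.056 1.394 117.536
6 0.760 0.723 125.892
7 0.547 0.375 131.908
final: 131.908 1.971

Arc 1: start y=10.310, vy=13.410 → t=3.306, apex=19.301, x_land=36.330, impact vy=-19.648
  bounce: vy ← 0.72·19.648 = 14.146
Arc 2: start y=0.000, vy=14.146 → t=2.829, apex=10.006, x_land=67.424, impact vy=-14.146
  bounce: vy ← 0.72·14.146 = 10.185
Arc 3: start y=0.000, vy=10.185 → t=2.037, apex=5.187, x_land=89.811, impact vy=-10.185
  bounce: vy ← 0.72·10.185 = 7.333
Arc 4: start y=0.000, vy=7.333 → t=1.467, apex=2.689, x_land=105.930, impact vy=-7.333
  bounce: vy ← 0.72·7.333 = 5.280
Arc 5: start y=0.000, vy=5.280 → t=1.056, apex=1.394, x_land=117.536, impact vy=-5.280
  bounce: vy ← 0.72·5.280 = 3.802
Arc 6: start y=0.000, vy=3.802 → t=0.760, apex=0.723, x_land=125.892, impact vy=-3.802
  bounce: vy ← 0.72·3.802 = 2.737
Arc 7: start y=0.000, vy=2.737 → t=0.547, apex=0.375, x_land=131.908, impact vy=-2.737
  bounce: vy ← 0.72·2.737 = 1.971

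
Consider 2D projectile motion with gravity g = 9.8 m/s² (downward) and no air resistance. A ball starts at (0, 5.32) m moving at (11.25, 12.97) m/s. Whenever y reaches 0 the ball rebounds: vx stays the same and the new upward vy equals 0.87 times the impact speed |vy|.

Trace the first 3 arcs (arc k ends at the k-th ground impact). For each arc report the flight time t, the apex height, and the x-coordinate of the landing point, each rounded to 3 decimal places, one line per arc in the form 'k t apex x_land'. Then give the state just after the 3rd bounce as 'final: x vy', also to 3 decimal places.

Arc 1: start y=5.320, vy=12.970 → t=3.008, apex=13.903, x_land=33.839, impact vy=-16.507
  bounce: vy ← 0.87·16.507 = 14.361
Arc 2: start y=0.000, vy=14.361 → t=2.931, apex=10.523, x_land=66.811, impact vy=-14.361
  bounce: vy ← 0.87·14.361 = 12.494
Arc 3: start y=0.000, vy=12.494 → t=2.550, apex=7.965, x_land=95.498, impact vy=-12.494
  bounce: vy ← 0.87·12.494 = 10.870

1 3.008 13.903 33.839
2 2.931 10.523 66.811
3 2.550 7.965 95.498
final: 95.498 10.870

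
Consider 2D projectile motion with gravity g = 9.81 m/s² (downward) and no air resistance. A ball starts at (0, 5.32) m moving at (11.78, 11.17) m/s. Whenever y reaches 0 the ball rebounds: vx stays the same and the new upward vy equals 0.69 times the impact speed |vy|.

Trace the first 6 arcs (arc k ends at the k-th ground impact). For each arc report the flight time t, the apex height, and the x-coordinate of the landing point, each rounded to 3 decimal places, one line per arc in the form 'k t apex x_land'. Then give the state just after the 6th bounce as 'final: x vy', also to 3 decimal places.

Arc 1: start y=5.320, vy=11.170 → t=2.682, apex=11.679, x_land=31.591, impact vy=-15.138
  bounce: vy ← 0.69·15.138 = 10.445
Arc 2: start y=0.000, vy=10.445 → t=2.129, apex=5.561, x_land=56.676, impact vy=-10.445
  bounce: vy ← 0.69·10.445 = 7.207
Arc 3: start y=0.000, vy=7.207 → t=1.469, apex=2.647, x_land=73.984, impact vy=-7.207
  bounce: vy ← 0.69·7.207 = 4.973
Arc 4: start y=0.000, vy=4.973 → t=1.014, apex=1.260, x_land=85.927, impact vy=-4.973
  bounce: vy ← 0.69·4.973 = 3.431
Arc 5: start y=0.000, vy=3.431 → t=0.700, apex=0.600, x_land=94.168, impact vy=-3.431
  bounce: vy ← 0.69·3.431 = 2.368
Arc 6: start y=0.000, vy=2.368 → t=0.483, apex=0.286, x_land=99.854, impact vy=-2.368
  bounce: vy ← 0.69·2.368 = 1.634

1 2.682 11.679 31.591
2 2.129 5.561 56.676
3 1.469 2.647 73.984
4 1.014 1.260 85.927
5 0.700 0.600 94.168
6 0.483 0.286 99.854
final: 99.854 1.634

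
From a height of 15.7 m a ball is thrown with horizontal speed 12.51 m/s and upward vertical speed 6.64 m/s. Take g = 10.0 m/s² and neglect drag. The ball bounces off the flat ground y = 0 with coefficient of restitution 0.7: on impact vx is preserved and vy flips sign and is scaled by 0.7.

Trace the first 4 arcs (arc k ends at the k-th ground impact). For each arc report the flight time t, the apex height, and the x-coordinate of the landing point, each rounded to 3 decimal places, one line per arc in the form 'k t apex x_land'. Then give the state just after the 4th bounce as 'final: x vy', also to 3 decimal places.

Arc 1: start y=15.700, vy=6.640 → t=2.556, apex=17.904, x_land=31.980, impact vy=-18.923
  bounce: vy ← 0.7·18.923 = 13.246
Arc 2: start y=0.000, vy=13.246 → t=2.649, apex=8.773, x_land=65.122, impact vy=-13.246
  bounce: vy ← 0.7·13.246 = 9.272
Arc 3: start y=0.000, vy=9.272 → t=1.854, apex=4.299, x_land=88.321, impact vy=-9.272
  bounce: vy ← 0.7·9.272 = 6.491
Arc 4: start y=0.000, vy=6.491 → t=1.298, apex=2.106, x_land=104.561, impact vy=-6.491
  bounce: vy ← 0.7·6.491 = 4.543

1 2.556 17.904 31.980
2 2.649 8.773 65.122
3 1.854 4.299 88.321
4 1.298 2.106 104.561
final: 104.561 4.543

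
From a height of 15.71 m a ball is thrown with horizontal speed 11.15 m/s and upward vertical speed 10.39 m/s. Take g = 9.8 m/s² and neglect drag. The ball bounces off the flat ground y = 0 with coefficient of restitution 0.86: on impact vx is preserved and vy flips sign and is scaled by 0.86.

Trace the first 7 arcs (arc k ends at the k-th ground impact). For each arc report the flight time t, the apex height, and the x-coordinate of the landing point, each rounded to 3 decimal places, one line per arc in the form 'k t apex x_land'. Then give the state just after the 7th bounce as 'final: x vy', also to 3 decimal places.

Arc 1: start y=15.710, vy=10.390 → t=3.141, apex=21.218, x_land=35.023, impact vy=-20.393
  bounce: vy ← 0.86·20.393 = 17.538
Arc 2: start y=0.000, vy=17.538 → t=3.579, apex=15.693, x_land=74.931, impact vy=-17.538
  bounce: vy ← 0.86·17.538 = 15.083
Arc 3: start y=0.000, vy=15.083 → t=3.078, apex=11.606, x_land=109.251, impact vy=-15.083
  bounce: vy ← 0.86·15.083 = 12.971
Arc 4: start y=0.000, vy=12.971 → t=2.647, apex=8.584, x_land=138.767, impact vy=-12.971
  bounce: vy ← 0.86·12.971 = 11.155
Arc 5: start y=0.000, vy=11.155 → t=2.277, apex=6.349, x_land=164.150, impact vy=-11.155
  bounce: vy ← 0.86·11.155 = 9.593
Arc 6: start y=0.000, vy=9.593 → t=1.958, apex=4.696, x_land=185.980, impact vy=-9.593
  bounce: vy ← 0.86·9.593 = 8.250
Arc 7: start y=0.000, vy=8.250 → t=1.684, apex=3.473, x_land=204.754, impact vy=-8.250
  bounce: vy ← 0.86·8.250 = 7.095

1 3.141 21.218 35.023
2 3.579 15.693 74.931
3 3.078 11.606 109.251
4 2.647 8.584 138.767
5 2.277 6.349 164.150
6 1.958 4.696 185.980
7 1.684 3.473 204.754
final: 204.754 7.095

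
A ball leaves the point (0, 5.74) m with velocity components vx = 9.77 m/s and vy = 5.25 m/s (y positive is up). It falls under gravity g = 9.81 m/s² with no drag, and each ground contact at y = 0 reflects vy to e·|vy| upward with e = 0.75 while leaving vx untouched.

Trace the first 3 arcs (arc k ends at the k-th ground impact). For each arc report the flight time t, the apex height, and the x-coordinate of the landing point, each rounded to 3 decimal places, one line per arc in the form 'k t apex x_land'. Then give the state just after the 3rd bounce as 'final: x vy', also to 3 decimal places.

1 1.742 7.145 17.020
2 1.810 4.019 34.707
3 1.358 2.261 47.973
final: 47.973 4.995

Arc 1: start y=5.740, vy=5.250 → t=1.742, apex=7.145, x_land=17.020, impact vy=-11.840
  bounce: vy ← 0.75·11.840 = 8.880
Arc 2: start y=0.000, vy=8.880 → t=1.810, apex=4.019, x_land=34.707, impact vy=-8.880
  bounce: vy ← 0.75·8.880 = 6.660
Arc 3: start y=0.000, vy=6.660 → t=1.358, apex=2.261, x_land=47.973, impact vy=-6.660
  bounce: vy ← 0.75·6.660 = 4.995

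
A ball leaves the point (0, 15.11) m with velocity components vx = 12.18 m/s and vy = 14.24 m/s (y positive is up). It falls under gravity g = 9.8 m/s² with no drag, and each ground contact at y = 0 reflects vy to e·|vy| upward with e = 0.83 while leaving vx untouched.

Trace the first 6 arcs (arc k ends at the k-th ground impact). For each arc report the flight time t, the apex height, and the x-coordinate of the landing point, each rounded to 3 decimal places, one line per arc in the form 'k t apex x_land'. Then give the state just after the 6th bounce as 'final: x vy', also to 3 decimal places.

Arc 1: start y=15.110, vy=14.240 → t=3.732, apex=25.456, x_land=45.460, impact vy=-22.337
  bounce: vy ← 0.83·22.337 = 18.540
Arc 2: start y=0.000, vy=18.540 → t=3.784, apex=17.536, x_land=91.544, impact vy=-18.540
  bounce: vy ← 0.83·18.540 = 15.388
Arc 3: start y=0.000, vy=15.388 → t=3.140, apex=12.081, x_land=129.794, impact vy=-15.388
  bounce: vy ← 0.83·15.388 = 12.772
Arc 4: start y=0.000, vy=12.772 → t=2.607, apex=8.323, x_land=161.541, impact vy=-12.772
  bounce: vy ← 0.83·12.772 = 10.601
Arc 5: start y=0.000, vy=10.601 → t=2.163, apex=5.733, x_land=187.891, impact vy=-10.601
  bounce: vy ← 0.83·10.601 = 8.799
Arc 6: start y=0.000, vy=8.799 → t=1.796, apex=3.950, x_land=209.762, impact vy=-8.799
  bounce: vy ← 0.83·8.799 = 7.303

1 3.732 25.456 45.460
2 3.784 17.536 91.544
3 3.140 12.081 129.794
4 2.607 8.323 161.541
5 2.163 5.733 187.891
6 1.796 3.950 209.762
final: 209.762 7.303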